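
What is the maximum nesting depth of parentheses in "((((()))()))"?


Input: "((((()))()))"
Tracking depth:
  Position 0 '(': depth becomes 1
  Position 1 '(': depth becomes 2
  Position 2 '(': depth becomes 3
  Position 3 '(': depth becomes 4
  Position 4 '(': depth becomes 5
  Position 5 ')': depth becomes 4
  Position 6 ')': depth becomes 3
  Position 7 ')': depth becomes 2
  Position 8 '(': depth becomes 3
  Position 9 ')': depth becomes 2
  Position 10 ')': depth becomes 1
  Position 11 ')': depth becomes 0
Maximum depth reached: 5

5


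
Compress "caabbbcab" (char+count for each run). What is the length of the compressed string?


Input: caabbbcab
Runs:
  'c' x 1 => "c1"
  'a' x 2 => "a2"
  'b' x 3 => "b3"
  'c' x 1 => "c1"
  'a' x 1 => "a1"
  'b' x 1 => "b1"
Compressed: "c1a2b3c1a1b1"
Compressed length: 12

12


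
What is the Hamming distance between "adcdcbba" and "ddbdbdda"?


Comparing "adcdcbba" and "ddbdbdda" position by position:
  Position 0: 'a' vs 'd' => differ
  Position 1: 'd' vs 'd' => same
  Position 2: 'c' vs 'b' => differ
  Position 3: 'd' vs 'd' => same
  Position 4: 'c' vs 'b' => differ
  Position 5: 'b' vs 'd' => differ
  Position 6: 'b' vs 'd' => differ
  Position 7: 'a' vs 'a' => same
Total differences (Hamming distance): 5

5


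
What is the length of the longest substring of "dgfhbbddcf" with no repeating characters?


Input: "dgfhbbddcf"
Sliding window (track last position of each char):
  Position 0 ('d'): window [0,0] length 1 -- new best
  Position 1 ('g'): window [0,1] length 2 -- new best
  Position 2 ('f'): window [0,2] length 3 -- new best
  Position 3 ('h'): window [0,3] length 4 -- new best
  Position 4 ('b'): window [0,4] length 5 -- new best
  Position 5 ('b'): repeat (last at 4), move window start to 5
  Position 5 ('b'): window [5,5] length 1
  Position 6 ('d'): window [5,6] length 2
  Position 7 ('d'): repeat (last at 6), move window start to 7
  Position 7 ('d'): window [7,7] length 1
  Position 8 ('c'): window [7,8] length 2
  Position 9 ('f'): window [7,9] length 3
Longest substring with no repeats: "dgfhb" with length 5

5


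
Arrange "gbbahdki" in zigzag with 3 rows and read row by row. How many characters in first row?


Zigzag "gbbahdki" into 3 rows:
Placing characters:
  'g' => row 0
  'b' => row 1
  'b' => row 2
  'a' => row 1
  'h' => row 0
  'd' => row 1
  'k' => row 2
  'i' => row 1
Rows:
  Row 0: "gh"
  Row 1: "badi"
  Row 2: "bk"
First row length: 2

2


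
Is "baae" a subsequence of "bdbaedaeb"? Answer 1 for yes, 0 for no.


Check if "baae" is a subsequence of "bdbaedaeb"
Greedy scan:
  Position 0 ('b'): matches sub[0] = 'b'
  Position 1 ('d'): no match needed
  Position 2 ('b'): no match needed
  Position 3 ('a'): matches sub[1] = 'a'
  Position 4 ('e'): no match needed
  Position 5 ('d'): no match needed
  Position 6 ('a'): matches sub[2] = 'a'
  Position 7 ('e'): matches sub[3] = 'e'
  Position 8 ('b'): no match needed
All 4 characters matched => is a subsequence

1


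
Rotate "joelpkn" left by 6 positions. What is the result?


Input: "joelpkn", rotate left by 6
First 6 characters: "joelpk"
Remaining characters: "n"
Concatenate remaining + first: "n" + "joelpk" = "njoelpk"

njoelpk


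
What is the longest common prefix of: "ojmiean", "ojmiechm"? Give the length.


Words: ojmiean, ojmiechm
  Position 0: all 'o' => match
  Position 1: all 'j' => match
  Position 2: all 'm' => match
  Position 3: all 'i' => match
  Position 4: all 'e' => match
  Position 5: ('a', 'c') => mismatch, stop
LCP = "ojmie" (length 5)

5


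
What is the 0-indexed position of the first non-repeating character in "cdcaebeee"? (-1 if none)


Input: cdcaebeee
Character frequencies:
  'a': 1
  'b': 1
  'c': 2
  'd': 1
  'e': 4
Scanning left to right for freq == 1:
  Position 0 ('c'): freq=2, skip
  Position 1 ('d'): unique! => answer = 1

1


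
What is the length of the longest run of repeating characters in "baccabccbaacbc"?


Input: "baccabccbaacbc"
Scanning for longest run:
  Position 1 ('a'): new char, reset run to 1
  Position 2 ('c'): new char, reset run to 1
  Position 3 ('c'): continues run of 'c', length=2
  Position 4 ('a'): new char, reset run to 1
  Position 5 ('b'): new char, reset run to 1
  Position 6 ('c'): new char, reset run to 1
  Position 7 ('c'): continues run of 'c', length=2
  Position 8 ('b'): new char, reset run to 1
  Position 9 ('a'): new char, reset run to 1
  Position 10 ('a'): continues run of 'a', length=2
  Position 11 ('c'): new char, reset run to 1
  Position 12 ('b'): new char, reset run to 1
  Position 13 ('c'): new char, reset run to 1
Longest run: 'c' with length 2

2


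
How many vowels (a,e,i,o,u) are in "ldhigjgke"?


Input: ldhigjgke
Checking each character:
  'l' at position 0: consonant
  'd' at position 1: consonant
  'h' at position 2: consonant
  'i' at position 3: vowel (running total: 1)
  'g' at position 4: consonant
  'j' at position 5: consonant
  'g' at position 6: consonant
  'k' at position 7: consonant
  'e' at position 8: vowel (running total: 2)
Total vowels: 2

2


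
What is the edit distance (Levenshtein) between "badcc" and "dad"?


Computing edit distance: "badcc" -> "dad"
DP table:
           d    a    d
      0    1    2    3
  b   1    1    2    3
  a   2    2    1    2
  d   3    2    2    1
  c   4    3    3    2
  c   5    4    4    3
Edit distance = dp[5][3] = 3

3


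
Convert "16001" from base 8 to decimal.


Input: "16001" in base 8
Positional expansion:
  Digit '1' (value 1) x 8^4 = 4096
  Digit '6' (value 6) x 8^3 = 3072
  Digit '0' (value 0) x 8^2 = 0
  Digit '0' (value 0) x 8^1 = 0
  Digit '1' (value 1) x 8^0 = 1
Sum = 7169

7169


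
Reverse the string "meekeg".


Input: meekeg
Reading characters right to left:
  Position 5: 'g'
  Position 4: 'e'
  Position 3: 'k'
  Position 2: 'e'
  Position 1: 'e'
  Position 0: 'm'
Reversed: gekeem

gekeem


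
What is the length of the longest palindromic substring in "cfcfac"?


Input: "cfcfac"
Checking substrings for palindromes:
  [0:3] "cfc" (len 3) => palindrome
  [1:4] "fcf" (len 3) => palindrome
Longest palindromic substring: "cfc" with length 3

3


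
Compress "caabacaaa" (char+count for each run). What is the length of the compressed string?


Input: caabacaaa
Runs:
  'c' x 1 => "c1"
  'a' x 2 => "a2"
  'b' x 1 => "b1"
  'a' x 1 => "a1"
  'c' x 1 => "c1"
  'a' x 3 => "a3"
Compressed: "c1a2b1a1c1a3"
Compressed length: 12

12


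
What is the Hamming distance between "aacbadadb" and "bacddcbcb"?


Comparing "aacbadadb" and "bacddcbcb" position by position:
  Position 0: 'a' vs 'b' => differ
  Position 1: 'a' vs 'a' => same
  Position 2: 'c' vs 'c' => same
  Position 3: 'b' vs 'd' => differ
  Position 4: 'a' vs 'd' => differ
  Position 5: 'd' vs 'c' => differ
  Position 6: 'a' vs 'b' => differ
  Position 7: 'd' vs 'c' => differ
  Position 8: 'b' vs 'b' => same
Total differences (Hamming distance): 6

6


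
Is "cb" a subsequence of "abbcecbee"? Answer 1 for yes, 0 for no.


Check if "cb" is a subsequence of "abbcecbee"
Greedy scan:
  Position 0 ('a'): no match needed
  Position 1 ('b'): no match needed
  Position 2 ('b'): no match needed
  Position 3 ('c'): matches sub[0] = 'c'
  Position 4 ('e'): no match needed
  Position 5 ('c'): no match needed
  Position 6 ('b'): matches sub[1] = 'b'
  Position 7 ('e'): no match needed
  Position 8 ('e'): no match needed
All 2 characters matched => is a subsequence

1


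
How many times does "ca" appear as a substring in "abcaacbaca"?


Searching for "ca" in "abcaacbaca"
Scanning each position:
  Position 0: "ab" => no
  Position 1: "bc" => no
  Position 2: "ca" => MATCH
  Position 3: "aa" => no
  Position 4: "ac" => no
  Position 5: "cb" => no
  Position 6: "ba" => no
  Position 7: "ac" => no
  Position 8: "ca" => MATCH
Total occurrences: 2

2


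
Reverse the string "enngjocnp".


Input: enngjocnp
Reading characters right to left:
  Position 8: 'p'
  Position 7: 'n'
  Position 6: 'c'
  Position 5: 'o'
  Position 4: 'j'
  Position 3: 'g'
  Position 2: 'n'
  Position 1: 'n'
  Position 0: 'e'
Reversed: pncojgnne

pncojgnne


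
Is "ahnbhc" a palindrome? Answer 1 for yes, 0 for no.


Input: ahnbhc
Reversed: chbnha
  Compare pos 0 ('a') with pos 5 ('c'): MISMATCH
  Compare pos 1 ('h') with pos 4 ('h'): match
  Compare pos 2 ('n') with pos 3 ('b'): MISMATCH
Result: not a palindrome

0


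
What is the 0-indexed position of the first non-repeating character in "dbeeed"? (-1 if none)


Input: dbeeed
Character frequencies:
  'b': 1
  'd': 2
  'e': 3
Scanning left to right for freq == 1:
  Position 0 ('d'): freq=2, skip
  Position 1 ('b'): unique! => answer = 1

1


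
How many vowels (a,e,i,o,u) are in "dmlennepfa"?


Input: dmlennepfa
Checking each character:
  'd' at position 0: consonant
  'm' at position 1: consonant
  'l' at position 2: consonant
  'e' at position 3: vowel (running total: 1)
  'n' at position 4: consonant
  'n' at position 5: consonant
  'e' at position 6: vowel (running total: 2)
  'p' at position 7: consonant
  'f' at position 8: consonant
  'a' at position 9: vowel (running total: 3)
Total vowels: 3

3


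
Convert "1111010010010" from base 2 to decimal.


Input: "1111010010010" in base 2
Positional expansion:
  Digit '1' (value 1) x 2^12 = 4096
  Digit '1' (value 1) x 2^11 = 2048
  Digit '1' (value 1) x 2^10 = 1024
  Digit '1' (value 1) x 2^9 = 512
  Digit '0' (value 0) x 2^8 = 0
  Digit '1' (value 1) x 2^7 = 128
  Digit '0' (value 0) x 2^6 = 0
  Digit '0' (value 0) x 2^5 = 0
  Digit '1' (value 1) x 2^4 = 16
  Digit '0' (value 0) x 2^3 = 0
  Digit '0' (value 0) x 2^2 = 0
  Digit '1' (value 1) x 2^1 = 2
  Digit '0' (value 0) x 2^0 = 0
Sum = 7826

7826


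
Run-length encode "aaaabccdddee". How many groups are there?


Input: aaaabccdddee
Scanning for consecutive runs:
  Group 1: 'a' x 4 (positions 0-3)
  Group 2: 'b' x 1 (positions 4-4)
  Group 3: 'c' x 2 (positions 5-6)
  Group 4: 'd' x 3 (positions 7-9)
  Group 5: 'e' x 2 (positions 10-11)
Total groups: 5

5


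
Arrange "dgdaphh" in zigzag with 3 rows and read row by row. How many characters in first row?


Zigzag "dgdaphh" into 3 rows:
Placing characters:
  'd' => row 0
  'g' => row 1
  'd' => row 2
  'a' => row 1
  'p' => row 0
  'h' => row 1
  'h' => row 2
Rows:
  Row 0: "dp"
  Row 1: "gah"
  Row 2: "dh"
First row length: 2

2


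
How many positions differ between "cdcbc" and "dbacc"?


Comparing "cdcbc" and "dbacc" position by position:
  Position 0: 'c' vs 'd' => DIFFER
  Position 1: 'd' vs 'b' => DIFFER
  Position 2: 'c' vs 'a' => DIFFER
  Position 3: 'b' vs 'c' => DIFFER
  Position 4: 'c' vs 'c' => same
Positions that differ: 4

4


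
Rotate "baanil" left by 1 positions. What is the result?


Input: "baanil", rotate left by 1
First 1 characters: "b"
Remaining characters: "aanil"
Concatenate remaining + first: "aanil" + "b" = "aanilb"

aanilb


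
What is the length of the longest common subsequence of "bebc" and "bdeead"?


LCS of "bebc" and "bdeead"
DP table:
           b    d    e    e    a    d
      0    0    0    0    0    0    0
  b   0    1    1    1    1    1    1
  e   0    1    1    2    2    2    2
  b   0    1    1    2    2    2    2
  c   0    1    1    2    2    2    2
LCS length = dp[4][6] = 2

2


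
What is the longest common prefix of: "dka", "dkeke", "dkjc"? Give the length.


Words: dka, dkeke, dkjc
  Position 0: all 'd' => match
  Position 1: all 'k' => match
  Position 2: ('a', 'e', 'j') => mismatch, stop
LCP = "dk" (length 2)

2


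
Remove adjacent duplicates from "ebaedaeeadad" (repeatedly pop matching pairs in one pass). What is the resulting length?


Input: ebaedaeeadad
Stack-based adjacent duplicate removal:
  Read 'e': push. Stack: e
  Read 'b': push. Stack: eb
  Read 'a': push. Stack: eba
  Read 'e': push. Stack: ebae
  Read 'd': push. Stack: ebaed
  Read 'a': push. Stack: ebaeda
  Read 'e': push. Stack: ebaedae
  Read 'e': matches stack top 'e' => pop. Stack: ebaeda
  Read 'a': matches stack top 'a' => pop. Stack: ebaed
  Read 'd': matches stack top 'd' => pop. Stack: ebae
  Read 'a': push. Stack: ebaea
  Read 'd': push. Stack: ebaead
Final stack: "ebaead" (length 6)

6


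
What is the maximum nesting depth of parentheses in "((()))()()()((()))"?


Input: "((()))()()()((()))"
Tracking depth:
  Position 0 '(': depth becomes 1
  Position 1 '(': depth becomes 2
  Position 2 '(': depth becomes 3
  Position 3 ')': depth becomes 2
  Position 4 ')': depth becomes 1
  Position 5 ')': depth becomes 0
  Position 6 '(': depth becomes 1
  Position 7 ')': depth becomes 0
  Position 8 '(': depth becomes 1
  Position 9 ')': depth becomes 0
  Position 10 '(': depth becomes 1
  Position 11 ')': depth becomes 0
  Position 12 '(': depth becomes 1
  Position 13 '(': depth becomes 2
  Position 14 '(': depth becomes 3
  Position 15 ')': depth becomes 2
  Position 16 ')': depth becomes 1
  Position 17 ')': depth becomes 0
Maximum depth reached: 3

3


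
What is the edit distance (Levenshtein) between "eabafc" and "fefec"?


Computing edit distance: "eabafc" -> "fefec"
DP table:
           f    e    f    e    c
      0    1    2    3    4    5
  e   1    1    1    2    3    4
  a   2    2    2    2    3    4
  b   3    3    3    3    3    4
  a   4    4    4    4    4    4
  f   5    4    5    4    5    5
  c   6    5    5    5    5    5
Edit distance = dp[6][5] = 5

5


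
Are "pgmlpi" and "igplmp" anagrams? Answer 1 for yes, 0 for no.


Strings: "pgmlpi", "igplmp"
Sorted first:  gilmpp
Sorted second: gilmpp
Sorted forms match => anagrams

1


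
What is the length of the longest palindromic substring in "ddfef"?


Input: "ddfef"
Checking substrings for palindromes:
  [2:5] "fef" (len 3) => palindrome
  [0:2] "dd" (len 2) => palindrome
Longest palindromic substring: "fef" with length 3

3


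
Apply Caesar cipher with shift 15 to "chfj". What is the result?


Caesar cipher: shift "chfj" by 15
  'c' (pos 2) + 15 = pos 17 = 'r'
  'h' (pos 7) + 15 = pos 22 = 'w'
  'f' (pos 5) + 15 = pos 20 = 'u'
  'j' (pos 9) + 15 = pos 24 = 'y'
Result: rwuy

rwuy


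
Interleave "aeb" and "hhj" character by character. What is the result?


Interleaving "aeb" and "hhj":
  Position 0: 'a' from first, 'h' from second => "ah"
  Position 1: 'e' from first, 'h' from second => "eh"
  Position 2: 'b' from first, 'j' from second => "bj"
Result: ahehbj

ahehbj


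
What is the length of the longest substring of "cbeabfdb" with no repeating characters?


Input: "cbeabfdb"
Sliding window (track last position of each char):
  Position 0 ('c'): window [0,0] length 1 -- new best
  Position 1 ('b'): window [0,1] length 2 -- new best
  Position 2 ('e'): window [0,2] length 3 -- new best
  Position 3 ('a'): window [0,3] length 4 -- new best
  Position 4 ('b'): repeat (last at 1), move window start to 2
  Position 4 ('b'): window [2,4] length 3
  Position 5 ('f'): window [2,5] length 4
  Position 6 ('d'): window [2,6] length 5 -- new best
  Position 7 ('b'): repeat (last at 4), move window start to 5
  Position 7 ('b'): window [5,7] length 3
Longest substring with no repeats: "eabfd" with length 5

5


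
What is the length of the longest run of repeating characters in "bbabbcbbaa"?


Input: "bbabbcbbaa"
Scanning for longest run:
  Position 1 ('b'): continues run of 'b', length=2
  Position 2 ('a'): new char, reset run to 1
  Position 3 ('b'): new char, reset run to 1
  Position 4 ('b'): continues run of 'b', length=2
  Position 5 ('c'): new char, reset run to 1
  Position 6 ('b'): new char, reset run to 1
  Position 7 ('b'): continues run of 'b', length=2
  Position 8 ('a'): new char, reset run to 1
  Position 9 ('a'): continues run of 'a', length=2
Longest run: 'b' with length 2

2


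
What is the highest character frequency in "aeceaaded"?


Input: aeceaaded
Character counts:
  'a': 3
  'c': 1
  'd': 2
  'e': 3
Maximum frequency: 3

3


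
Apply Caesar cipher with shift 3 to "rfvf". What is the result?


Caesar cipher: shift "rfvf" by 3
  'r' (pos 17) + 3 = pos 20 = 'u'
  'f' (pos 5) + 3 = pos 8 = 'i'
  'v' (pos 21) + 3 = pos 24 = 'y'
  'f' (pos 5) + 3 = pos 8 = 'i'
Result: uiyi

uiyi


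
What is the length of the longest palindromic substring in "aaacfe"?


Input: "aaacfe"
Checking substrings for palindromes:
  [0:3] "aaa" (len 3) => palindrome
  [0:2] "aa" (len 2) => palindrome
  [1:3] "aa" (len 2) => palindrome
Longest palindromic substring: "aaa" with length 3

3


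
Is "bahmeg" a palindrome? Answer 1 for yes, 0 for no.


Input: bahmeg
Reversed: gemhab
  Compare pos 0 ('b') with pos 5 ('g'): MISMATCH
  Compare pos 1 ('a') with pos 4 ('e'): MISMATCH
  Compare pos 2 ('h') with pos 3 ('m'): MISMATCH
Result: not a palindrome

0


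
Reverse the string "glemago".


Input: glemago
Reading characters right to left:
  Position 6: 'o'
  Position 5: 'g'
  Position 4: 'a'
  Position 3: 'm'
  Position 2: 'e'
  Position 1: 'l'
  Position 0: 'g'
Reversed: ogamelg

ogamelg


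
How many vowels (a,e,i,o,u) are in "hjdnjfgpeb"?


Input: hjdnjfgpeb
Checking each character:
  'h' at position 0: consonant
  'j' at position 1: consonant
  'd' at position 2: consonant
  'n' at position 3: consonant
  'j' at position 4: consonant
  'f' at position 5: consonant
  'g' at position 6: consonant
  'p' at position 7: consonant
  'e' at position 8: vowel (running total: 1)
  'b' at position 9: consonant
Total vowels: 1

1


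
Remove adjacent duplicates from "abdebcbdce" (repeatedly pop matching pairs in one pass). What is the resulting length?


Input: abdebcbdce
Stack-based adjacent duplicate removal:
  Read 'a': push. Stack: a
  Read 'b': push. Stack: ab
  Read 'd': push. Stack: abd
  Read 'e': push. Stack: abde
  Read 'b': push. Stack: abdeb
  Read 'c': push. Stack: abdebc
  Read 'b': push. Stack: abdebcb
  Read 'd': push. Stack: abdebcbd
  Read 'c': push. Stack: abdebcbdc
  Read 'e': push. Stack: abdebcbdce
Final stack: "abdebcbdce" (length 10)

10


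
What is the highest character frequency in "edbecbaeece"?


Input: edbecbaeece
Character counts:
  'a': 1
  'b': 2
  'c': 2
  'd': 1
  'e': 5
Maximum frequency: 5

5


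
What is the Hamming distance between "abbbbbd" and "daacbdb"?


Comparing "abbbbbd" and "daacbdb" position by position:
  Position 0: 'a' vs 'd' => differ
  Position 1: 'b' vs 'a' => differ
  Position 2: 'b' vs 'a' => differ
  Position 3: 'b' vs 'c' => differ
  Position 4: 'b' vs 'b' => same
  Position 5: 'b' vs 'd' => differ
  Position 6: 'd' vs 'b' => differ
Total differences (Hamming distance): 6

6


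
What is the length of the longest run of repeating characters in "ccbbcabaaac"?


Input: "ccbbcabaaac"
Scanning for longest run:
  Position 1 ('c'): continues run of 'c', length=2
  Position 2 ('b'): new char, reset run to 1
  Position 3 ('b'): continues run of 'b', length=2
  Position 4 ('c'): new char, reset run to 1
  Position 5 ('a'): new char, reset run to 1
  Position 6 ('b'): new char, reset run to 1
  Position 7 ('a'): new char, reset run to 1
  Position 8 ('a'): continues run of 'a', length=2
  Position 9 ('a'): continues run of 'a', length=3
  Position 10 ('c'): new char, reset run to 1
Longest run: 'a' with length 3

3


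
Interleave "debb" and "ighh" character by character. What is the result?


Interleaving "debb" and "ighh":
  Position 0: 'd' from first, 'i' from second => "di"
  Position 1: 'e' from first, 'g' from second => "eg"
  Position 2: 'b' from first, 'h' from second => "bh"
  Position 3: 'b' from first, 'h' from second => "bh"
Result: diegbhbh

diegbhbh


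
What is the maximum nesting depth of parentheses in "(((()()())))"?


Input: "(((()()())))"
Tracking depth:
  Position 0 '(': depth becomes 1
  Position 1 '(': depth becomes 2
  Position 2 '(': depth becomes 3
  Position 3 '(': depth becomes 4
  Position 4 ')': depth becomes 3
  Position 5 '(': depth becomes 4
  Position 6 ')': depth becomes 3
  Position 7 '(': depth becomes 4
  Position 8 ')': depth becomes 3
  Position 9 ')': depth becomes 2
  Position 10 ')': depth becomes 1
  Position 11 ')': depth becomes 0
Maximum depth reached: 4

4


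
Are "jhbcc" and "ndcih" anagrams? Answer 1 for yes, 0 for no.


Strings: "jhbcc", "ndcih"
Sorted first:  bcchj
Sorted second: cdhin
Differ at position 0: 'b' vs 'c' => not anagrams

0


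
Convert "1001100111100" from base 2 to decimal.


Input: "1001100111100" in base 2
Positional expansion:
  Digit '1' (value 1) x 2^12 = 4096
  Digit '0' (value 0) x 2^11 = 0
  Digit '0' (value 0) x 2^10 = 0
  Digit '1' (value 1) x 2^9 = 512
  Digit '1' (value 1) x 2^8 = 256
  Digit '0' (value 0) x 2^7 = 0
  Digit '0' (value 0) x 2^6 = 0
  Digit '1' (value 1) x 2^5 = 32
  Digit '1' (value 1) x 2^4 = 16
  Digit '1' (value 1) x 2^3 = 8
  Digit '1' (value 1) x 2^2 = 4
  Digit '0' (value 0) x 2^1 = 0
  Digit '0' (value 0) x 2^0 = 0
Sum = 4924

4924


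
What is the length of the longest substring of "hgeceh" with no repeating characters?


Input: "hgeceh"
Sliding window (track last position of each char):
  Position 0 ('h'): window [0,0] length 1 -- new best
  Position 1 ('g'): window [0,1] length 2 -- new best
  Position 2 ('e'): window [0,2] length 3 -- new best
  Position 3 ('c'): window [0,3] length 4 -- new best
  Position 4 ('e'): repeat (last at 2), move window start to 3
  Position 4 ('e'): window [3,4] length 2
  Position 5 ('h'): window [3,5] length 3
Longest substring with no repeats: "hgec" with length 4

4


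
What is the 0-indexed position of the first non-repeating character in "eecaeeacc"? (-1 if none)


Input: eecaeeacc
Character frequencies:
  'a': 2
  'c': 3
  'e': 4
Scanning left to right for freq == 1:
  Position 0 ('e'): freq=4, skip
  Position 1 ('e'): freq=4, skip
  Position 2 ('c'): freq=3, skip
  Position 3 ('a'): freq=2, skip
  Position 4 ('e'): freq=4, skip
  Position 5 ('e'): freq=4, skip
  Position 6 ('a'): freq=2, skip
  Position 7 ('c'): freq=3, skip
  Position 8 ('c'): freq=3, skip
  No unique character found => answer = -1

-1


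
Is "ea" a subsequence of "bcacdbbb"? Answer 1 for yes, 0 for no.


Check if "ea" is a subsequence of "bcacdbbb"
Greedy scan:
  Position 0 ('b'): no match needed
  Position 1 ('c'): no match needed
  Position 2 ('a'): no match needed
  Position 3 ('c'): no match needed
  Position 4 ('d'): no match needed
  Position 5 ('b'): no match needed
  Position 6 ('b'): no match needed
  Position 7 ('b'): no match needed
Only matched 0/2 characters => not a subsequence

0


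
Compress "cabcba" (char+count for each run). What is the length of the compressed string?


Input: cabcba
Runs:
  'c' x 1 => "c1"
  'a' x 1 => "a1"
  'b' x 1 => "b1"
  'c' x 1 => "c1"
  'b' x 1 => "b1"
  'a' x 1 => "a1"
Compressed: "c1a1b1c1b1a1"
Compressed length: 12

12


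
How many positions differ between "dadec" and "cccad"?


Comparing "dadec" and "cccad" position by position:
  Position 0: 'd' vs 'c' => DIFFER
  Position 1: 'a' vs 'c' => DIFFER
  Position 2: 'd' vs 'c' => DIFFER
  Position 3: 'e' vs 'a' => DIFFER
  Position 4: 'c' vs 'd' => DIFFER
Positions that differ: 5

5


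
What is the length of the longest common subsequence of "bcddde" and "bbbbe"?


LCS of "bcddde" and "bbbbe"
DP table:
           b    b    b    b    e
      0    0    0    0    0    0
  b   0    1    1    1    1    1
  c   0    1    1    1    1    1
  d   0    1    1    1    1    1
  d   0    1    1    1    1    1
  d   0    1    1    1    1    1
  e   0    1    1    1    1    2
LCS length = dp[6][5] = 2

2


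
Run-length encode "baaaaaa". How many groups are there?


Input: baaaaaa
Scanning for consecutive runs:
  Group 1: 'b' x 1 (positions 0-0)
  Group 2: 'a' x 6 (positions 1-6)
Total groups: 2

2


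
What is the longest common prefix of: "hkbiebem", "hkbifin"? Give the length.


Words: hkbiebem, hkbifin
  Position 0: all 'h' => match
  Position 1: all 'k' => match
  Position 2: all 'b' => match
  Position 3: all 'i' => match
  Position 4: ('e', 'f') => mismatch, stop
LCP = "hkbi" (length 4)

4


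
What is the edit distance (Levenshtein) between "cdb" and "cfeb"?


Computing edit distance: "cdb" -> "cfeb"
DP table:
           c    f    e    b
      0    1    2    3    4
  c   1    0    1    2    3
  d   2    1    1    2    3
  b   3    2    2    2    2
Edit distance = dp[3][4] = 2

2


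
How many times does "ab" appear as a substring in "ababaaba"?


Searching for "ab" in "ababaaba"
Scanning each position:
  Position 0: "ab" => MATCH
  Position 1: "ba" => no
  Position 2: "ab" => MATCH
  Position 3: "ba" => no
  Position 4: "aa" => no
  Position 5: "ab" => MATCH
  Position 6: "ba" => no
Total occurrences: 3

3


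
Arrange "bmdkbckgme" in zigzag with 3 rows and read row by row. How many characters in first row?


Zigzag "bmdkbckgme" into 3 rows:
Placing characters:
  'b' => row 0
  'm' => row 1
  'd' => row 2
  'k' => row 1
  'b' => row 0
  'c' => row 1
  'k' => row 2
  'g' => row 1
  'm' => row 0
  'e' => row 1
Rows:
  Row 0: "bbm"
  Row 1: "mkcge"
  Row 2: "dk"
First row length: 3

3


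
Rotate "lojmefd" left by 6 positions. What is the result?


Input: "lojmefd", rotate left by 6
First 6 characters: "lojmef"
Remaining characters: "d"
Concatenate remaining + first: "d" + "lojmef" = "dlojmef"

dlojmef


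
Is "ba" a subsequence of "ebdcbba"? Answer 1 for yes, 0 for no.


Check if "ba" is a subsequence of "ebdcbba"
Greedy scan:
  Position 0 ('e'): no match needed
  Position 1 ('b'): matches sub[0] = 'b'
  Position 2 ('d'): no match needed
  Position 3 ('c'): no match needed
  Position 4 ('b'): no match needed
  Position 5 ('b'): no match needed
  Position 6 ('a'): matches sub[1] = 'a'
All 2 characters matched => is a subsequence

1


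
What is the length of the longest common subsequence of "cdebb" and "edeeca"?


LCS of "cdebb" and "edeeca"
DP table:
           e    d    e    e    c    a
      0    0    0    0    0    0    0
  c   0    0    0    0    0    1    1
  d   0    0    1    1    1    1    1
  e   0    1    1    2    2    2    2
  b   0    1    1    2    2    2    2
  b   0    1    1    2    2    2    2
LCS length = dp[5][6] = 2

2


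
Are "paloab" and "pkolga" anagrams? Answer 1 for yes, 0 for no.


Strings: "paloab", "pkolga"
Sorted first:  aablop
Sorted second: agklop
Differ at position 1: 'a' vs 'g' => not anagrams

0


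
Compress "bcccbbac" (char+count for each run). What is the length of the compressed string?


Input: bcccbbac
Runs:
  'b' x 1 => "b1"
  'c' x 3 => "c3"
  'b' x 2 => "b2"
  'a' x 1 => "a1"
  'c' x 1 => "c1"
Compressed: "b1c3b2a1c1"
Compressed length: 10

10


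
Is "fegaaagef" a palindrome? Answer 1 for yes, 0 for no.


Input: fegaaagef
Reversed: fegaaagef
  Compare pos 0 ('f') with pos 8 ('f'): match
  Compare pos 1 ('e') with pos 7 ('e'): match
  Compare pos 2 ('g') with pos 6 ('g'): match
  Compare pos 3 ('a') with pos 5 ('a'): match
Result: palindrome

1


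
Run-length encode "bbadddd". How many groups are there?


Input: bbadddd
Scanning for consecutive runs:
  Group 1: 'b' x 2 (positions 0-1)
  Group 2: 'a' x 1 (positions 2-2)
  Group 3: 'd' x 4 (positions 3-6)
Total groups: 3

3


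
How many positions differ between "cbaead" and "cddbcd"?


Comparing "cbaead" and "cddbcd" position by position:
  Position 0: 'c' vs 'c' => same
  Position 1: 'b' vs 'd' => DIFFER
  Position 2: 'a' vs 'd' => DIFFER
  Position 3: 'e' vs 'b' => DIFFER
  Position 4: 'a' vs 'c' => DIFFER
  Position 5: 'd' vs 'd' => same
Positions that differ: 4

4


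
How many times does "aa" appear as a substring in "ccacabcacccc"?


Searching for "aa" in "ccacabcacccc"
Scanning each position:
  Position 0: "cc" => no
  Position 1: "ca" => no
  Position 2: "ac" => no
  Position 3: "ca" => no
  Position 4: "ab" => no
  Position 5: "bc" => no
  Position 6: "ca" => no
  Position 7: "ac" => no
  Position 8: "cc" => no
  Position 9: "cc" => no
  Position 10: "cc" => no
Total occurrences: 0

0


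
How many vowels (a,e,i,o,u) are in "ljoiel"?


Input: ljoiel
Checking each character:
  'l' at position 0: consonant
  'j' at position 1: consonant
  'o' at position 2: vowel (running total: 1)
  'i' at position 3: vowel (running total: 2)
  'e' at position 4: vowel (running total: 3)
  'l' at position 5: consonant
Total vowels: 3

3


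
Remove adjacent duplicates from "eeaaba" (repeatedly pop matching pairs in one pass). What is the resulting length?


Input: eeaaba
Stack-based adjacent duplicate removal:
  Read 'e': push. Stack: e
  Read 'e': matches stack top 'e' => pop. Stack: (empty)
  Read 'a': push. Stack: a
  Read 'a': matches stack top 'a' => pop. Stack: (empty)
  Read 'b': push. Stack: b
  Read 'a': push. Stack: ba
Final stack: "ba" (length 2)

2


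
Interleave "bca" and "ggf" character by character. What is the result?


Interleaving "bca" and "ggf":
  Position 0: 'b' from first, 'g' from second => "bg"
  Position 1: 'c' from first, 'g' from second => "cg"
  Position 2: 'a' from first, 'f' from second => "af"
Result: bgcgaf

bgcgaf


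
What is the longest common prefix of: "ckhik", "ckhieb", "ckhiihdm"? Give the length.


Words: ckhik, ckhieb, ckhiihdm
  Position 0: all 'c' => match
  Position 1: all 'k' => match
  Position 2: all 'h' => match
  Position 3: all 'i' => match
  Position 4: ('k', 'e', 'i') => mismatch, stop
LCP = "ckhi" (length 4)

4


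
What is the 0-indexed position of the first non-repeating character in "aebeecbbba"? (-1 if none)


Input: aebeecbbba
Character frequencies:
  'a': 2
  'b': 4
  'c': 1
  'e': 3
Scanning left to right for freq == 1:
  Position 0 ('a'): freq=2, skip
  Position 1 ('e'): freq=3, skip
  Position 2 ('b'): freq=4, skip
  Position 3 ('e'): freq=3, skip
  Position 4 ('e'): freq=3, skip
  Position 5 ('c'): unique! => answer = 5

5


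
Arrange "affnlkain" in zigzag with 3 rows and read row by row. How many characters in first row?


Zigzag "affnlkain" into 3 rows:
Placing characters:
  'a' => row 0
  'f' => row 1
  'f' => row 2
  'n' => row 1
  'l' => row 0
  'k' => row 1
  'a' => row 2
  'i' => row 1
  'n' => row 0
Rows:
  Row 0: "aln"
  Row 1: "fnki"
  Row 2: "fa"
First row length: 3

3


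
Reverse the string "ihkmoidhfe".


Input: ihkmoidhfe
Reading characters right to left:
  Position 9: 'e'
  Position 8: 'f'
  Position 7: 'h'
  Position 6: 'd'
  Position 5: 'i'
  Position 4: 'o'
  Position 3: 'm'
  Position 2: 'k'
  Position 1: 'h'
  Position 0: 'i'
Reversed: efhdiomkhi

efhdiomkhi


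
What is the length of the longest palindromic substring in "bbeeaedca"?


Input: "bbeeaedca"
Checking substrings for palindromes:
  [3:6] "eae" (len 3) => palindrome
  [0:2] "bb" (len 2) => palindrome
  [2:4] "ee" (len 2) => palindrome
Longest palindromic substring: "eae" with length 3

3


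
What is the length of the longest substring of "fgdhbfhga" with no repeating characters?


Input: "fgdhbfhga"
Sliding window (track last position of each char):
  Position 0 ('f'): window [0,0] length 1 -- new best
  Position 1 ('g'): window [0,1] length 2 -- new best
  Position 2 ('d'): window [0,2] length 3 -- new best
  Position 3 ('h'): window [0,3] length 4 -- new best
  Position 4 ('b'): window [0,4] length 5 -- new best
  Position 5 ('f'): repeat (last at 0), move window start to 1
  Position 5 ('f'): window [1,5] length 5
  Position 6 ('h'): repeat (last at 3), move window start to 4
  Position 6 ('h'): window [4,6] length 3
  Position 7 ('g'): window [4,7] length 4
  Position 8 ('a'): window [4,8] length 5
Longest substring with no repeats: "fgdhb" with length 5

5


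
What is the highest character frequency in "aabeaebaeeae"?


Input: aabeaebaeeae
Character counts:
  'a': 5
  'b': 2
  'e': 5
Maximum frequency: 5

5


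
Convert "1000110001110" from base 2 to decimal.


Input: "1000110001110" in base 2
Positional expansion:
  Digit '1' (value 1) x 2^12 = 4096
  Digit '0' (value 0) x 2^11 = 0
  Digit '0' (value 0) x 2^10 = 0
  Digit '0' (value 0) x 2^9 = 0
  Digit '1' (value 1) x 2^8 = 256
  Digit '1' (value 1) x 2^7 = 128
  Digit '0' (value 0) x 2^6 = 0
  Digit '0' (value 0) x 2^5 = 0
  Digit '0' (value 0) x 2^4 = 0
  Digit '1' (value 1) x 2^3 = 8
  Digit '1' (value 1) x 2^2 = 4
  Digit '1' (value 1) x 2^1 = 2
  Digit '0' (value 0) x 2^0 = 0
Sum = 4494

4494


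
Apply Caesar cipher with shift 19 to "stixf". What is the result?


Caesar cipher: shift "stixf" by 19
  's' (pos 18) + 19 = pos 11 = 'l'
  't' (pos 19) + 19 = pos 12 = 'm'
  'i' (pos 8) + 19 = pos 1 = 'b'
  'x' (pos 23) + 19 = pos 16 = 'q'
  'f' (pos 5) + 19 = pos 24 = 'y'
Result: lmbqy

lmbqy


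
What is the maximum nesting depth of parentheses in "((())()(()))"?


Input: "((())()(()))"
Tracking depth:
  Position 0 '(': depth becomes 1
  Position 1 '(': depth becomes 2
  Position 2 '(': depth becomes 3
  Position 3 ')': depth becomes 2
  Position 4 ')': depth becomes 1
  Position 5 '(': depth becomes 2
  Position 6 ')': depth becomes 1
  Position 7 '(': depth becomes 2
  Position 8 '(': depth becomes 3
  Position 9 ')': depth becomes 2
  Position 10 ')': depth becomes 1
  Position 11 ')': depth becomes 0
Maximum depth reached: 3

3


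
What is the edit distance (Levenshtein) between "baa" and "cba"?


Computing edit distance: "baa" -> "cba"
DP table:
           c    b    a
      0    1    2    3
  b   1    1    1    2
  a   2    2    2    1
  a   3    3    3    2
Edit distance = dp[3][3] = 2

2


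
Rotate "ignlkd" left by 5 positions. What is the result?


Input: "ignlkd", rotate left by 5
First 5 characters: "ignlk"
Remaining characters: "d"
Concatenate remaining + first: "d" + "ignlk" = "dignlk"

dignlk


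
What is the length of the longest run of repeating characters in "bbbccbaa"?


Input: "bbbccbaa"
Scanning for longest run:
  Position 1 ('b'): continues run of 'b', length=2
  Position 2 ('b'): continues run of 'b', length=3
  Position 3 ('c'): new char, reset run to 1
  Position 4 ('c'): continues run of 'c', length=2
  Position 5 ('b'): new char, reset run to 1
  Position 6 ('a'): new char, reset run to 1
  Position 7 ('a'): continues run of 'a', length=2
Longest run: 'b' with length 3

3


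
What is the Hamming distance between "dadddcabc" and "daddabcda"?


Comparing "dadddcabc" and "daddabcda" position by position:
  Position 0: 'd' vs 'd' => same
  Position 1: 'a' vs 'a' => same
  Position 2: 'd' vs 'd' => same
  Position 3: 'd' vs 'd' => same
  Position 4: 'd' vs 'a' => differ
  Position 5: 'c' vs 'b' => differ
  Position 6: 'a' vs 'c' => differ
  Position 7: 'b' vs 'd' => differ
  Position 8: 'c' vs 'a' => differ
Total differences (Hamming distance): 5

5


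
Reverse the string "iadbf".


Input: iadbf
Reading characters right to left:
  Position 4: 'f'
  Position 3: 'b'
  Position 2: 'd'
  Position 1: 'a'
  Position 0: 'i'
Reversed: fbdai

fbdai


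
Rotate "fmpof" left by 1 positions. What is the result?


Input: "fmpof", rotate left by 1
First 1 characters: "f"
Remaining characters: "mpof"
Concatenate remaining + first: "mpof" + "f" = "mpoff"

mpoff


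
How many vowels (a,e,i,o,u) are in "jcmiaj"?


Input: jcmiaj
Checking each character:
  'j' at position 0: consonant
  'c' at position 1: consonant
  'm' at position 2: consonant
  'i' at position 3: vowel (running total: 1)
  'a' at position 4: vowel (running total: 2)
  'j' at position 5: consonant
Total vowels: 2

2


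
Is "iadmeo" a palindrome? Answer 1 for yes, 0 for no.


Input: iadmeo
Reversed: oemdai
  Compare pos 0 ('i') with pos 5 ('o'): MISMATCH
  Compare pos 1 ('a') with pos 4 ('e'): MISMATCH
  Compare pos 2 ('d') with pos 3 ('m'): MISMATCH
Result: not a palindrome

0


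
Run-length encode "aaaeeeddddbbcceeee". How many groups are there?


Input: aaaeeeddddbbcceeee
Scanning for consecutive runs:
  Group 1: 'a' x 3 (positions 0-2)
  Group 2: 'e' x 3 (positions 3-5)
  Group 3: 'd' x 4 (positions 6-9)
  Group 4: 'b' x 2 (positions 10-11)
  Group 5: 'c' x 2 (positions 12-13)
  Group 6: 'e' x 4 (positions 14-17)
Total groups: 6

6


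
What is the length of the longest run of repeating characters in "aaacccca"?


Input: "aaacccca"
Scanning for longest run:
  Position 1 ('a'): continues run of 'a', length=2
  Position 2 ('a'): continues run of 'a', length=3
  Position 3 ('c'): new char, reset run to 1
  Position 4 ('c'): continues run of 'c', length=2
  Position 5 ('c'): continues run of 'c', length=3
  Position 6 ('c'): continues run of 'c', length=4
  Position 7 ('a'): new char, reset run to 1
Longest run: 'c' with length 4

4


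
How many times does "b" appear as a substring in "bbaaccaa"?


Searching for "b" in "bbaaccaa"
Scanning each position:
  Position 0: "b" => MATCH
  Position 1: "b" => MATCH
  Position 2: "a" => no
  Position 3: "a" => no
  Position 4: "c" => no
  Position 5: "c" => no
  Position 6: "a" => no
  Position 7: "a" => no
Total occurrences: 2

2


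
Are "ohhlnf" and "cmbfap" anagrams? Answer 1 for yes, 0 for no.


Strings: "ohhlnf", "cmbfap"
Sorted first:  fhhlno
Sorted second: abcfmp
Differ at position 0: 'f' vs 'a' => not anagrams

0


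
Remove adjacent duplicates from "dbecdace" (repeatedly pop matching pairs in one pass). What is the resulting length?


Input: dbecdace
Stack-based adjacent duplicate removal:
  Read 'd': push. Stack: d
  Read 'b': push. Stack: db
  Read 'e': push. Stack: dbe
  Read 'c': push. Stack: dbec
  Read 'd': push. Stack: dbecd
  Read 'a': push. Stack: dbecda
  Read 'c': push. Stack: dbecdac
  Read 'e': push. Stack: dbecdace
Final stack: "dbecdace" (length 8)

8


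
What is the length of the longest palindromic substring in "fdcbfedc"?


Input: "fdcbfedc"
Checking substrings for palindromes:
  No multi-char palindromic substrings found
Longest palindromic substring: "f" with length 1

1


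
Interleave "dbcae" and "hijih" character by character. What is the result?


Interleaving "dbcae" and "hijih":
  Position 0: 'd' from first, 'h' from second => "dh"
  Position 1: 'b' from first, 'i' from second => "bi"
  Position 2: 'c' from first, 'j' from second => "cj"
  Position 3: 'a' from first, 'i' from second => "ai"
  Position 4: 'e' from first, 'h' from second => "eh"
Result: dhbicjaieh

dhbicjaieh


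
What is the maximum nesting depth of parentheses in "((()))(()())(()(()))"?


Input: "((()))(()())(()(()))"
Tracking depth:
  Position 0 '(': depth becomes 1
  Position 1 '(': depth becomes 2
  Position 2 '(': depth becomes 3
  Position 3 ')': depth becomes 2
  Position 4 ')': depth becomes 1
  Position 5 ')': depth becomes 0
  Position 6 '(': depth becomes 1
  Position 7 '(': depth becomes 2
  Position 8 ')': depth becomes 1
  Position 9 '(': depth becomes 2
  Position 10 ')': depth becomes 1
  Position 11 ')': depth becomes 0
  Position 12 '(': depth becomes 1
  Position 13 '(': depth becomes 2
  Position 14 ')': depth becomes 1
  Position 15 '(': depth becomes 2
  Position 16 '(': depth becomes 3
  Position 17 ')': depth becomes 2
  Position 18 ')': depth becomes 1
  Position 19 ')': depth becomes 0
Maximum depth reached: 3

3


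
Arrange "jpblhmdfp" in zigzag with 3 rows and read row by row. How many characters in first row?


Zigzag "jpblhmdfp" into 3 rows:
Placing characters:
  'j' => row 0
  'p' => row 1
  'b' => row 2
  'l' => row 1
  'h' => row 0
  'm' => row 1
  'd' => row 2
  'f' => row 1
  'p' => row 0
Rows:
  Row 0: "jhp"
  Row 1: "plmf"
  Row 2: "bd"
First row length: 3

3


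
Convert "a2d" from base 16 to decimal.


Input: "a2d" in base 16
Positional expansion:
  Digit 'a' (value 10) x 16^2 = 2560
  Digit '2' (value 2) x 16^1 = 32
  Digit 'd' (value 13) x 16^0 = 13
Sum = 2605

2605


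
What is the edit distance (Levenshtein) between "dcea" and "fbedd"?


Computing edit distance: "dcea" -> "fbedd"
DP table:
           f    b    e    d    d
      0    1    2    3    4    5
  d   1    1    2    3    3    4
  c   2    2    2    3    4    4
  e   3    3    3    2    3    4
  a   4    4    4    3    3    4
Edit distance = dp[4][5] = 4

4
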